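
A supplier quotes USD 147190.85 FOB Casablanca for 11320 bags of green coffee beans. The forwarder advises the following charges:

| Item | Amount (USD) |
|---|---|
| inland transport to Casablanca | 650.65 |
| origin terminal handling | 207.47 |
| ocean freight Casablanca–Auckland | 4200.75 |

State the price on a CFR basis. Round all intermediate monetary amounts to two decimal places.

CFR price: USD 151391.60

Not relevant to the conversion: origin terminal, inland to port — on the seller under both FOB and CFR; already in the FOB price and stays in the CFR price.
From FOB to CFR, the seller additionally bears: freight.
CFR price = 147190.85 + 4200.75 = 151391.60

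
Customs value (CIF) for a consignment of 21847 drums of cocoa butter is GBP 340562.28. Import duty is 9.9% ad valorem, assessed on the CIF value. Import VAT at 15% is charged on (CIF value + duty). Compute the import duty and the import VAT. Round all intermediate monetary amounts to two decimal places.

Import duty = 340562.28 × 9.9% = 33715.67
VAT base = CIF + duty = 340562.28 + 33715.67 = 374277.95
Import VAT = 374277.95 × 15% = 56141.69

Import duty: GBP 33715.67; import VAT: GBP 56141.69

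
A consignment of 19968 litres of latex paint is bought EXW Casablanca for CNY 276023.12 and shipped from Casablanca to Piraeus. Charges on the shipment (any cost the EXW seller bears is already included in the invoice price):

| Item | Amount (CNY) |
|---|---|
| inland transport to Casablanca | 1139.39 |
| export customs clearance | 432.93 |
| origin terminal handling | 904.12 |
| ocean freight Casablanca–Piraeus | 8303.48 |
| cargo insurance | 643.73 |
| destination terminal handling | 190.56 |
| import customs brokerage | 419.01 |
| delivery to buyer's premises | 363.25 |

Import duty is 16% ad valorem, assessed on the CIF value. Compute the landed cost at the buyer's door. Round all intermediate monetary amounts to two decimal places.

Total landed cost: CNY 334411.07

EXW: the seller makes goods available at their premises; the buyer bears all onward costs.
CIF value = EXW price + inland to port + export clearance + origin terminal + freight + insurance = 276023.12 + 1139.39 + 432.93 + 904.12 + 8303.48 + 643.73 = 287446.77
Import duty = 287446.77 × 16% = 45991.48
Buyer bears: inland to port 1139.39 + export clearance 432.93 + origin terminal 904.12 + freight 8303.48 + insurance 643.73 + destination terminal 190.56 + brokerage 419.01 + delivery 363.25 + duty 45991.48 = 58387.95
Landed cost = invoice 276023.12 + 58387.95 = 334411.07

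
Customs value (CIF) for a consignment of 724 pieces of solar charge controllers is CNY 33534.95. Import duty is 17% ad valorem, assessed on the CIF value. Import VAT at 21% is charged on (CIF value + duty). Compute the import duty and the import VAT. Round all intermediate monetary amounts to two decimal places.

Import duty: CNY 5700.94; import VAT: CNY 8239.54

Import duty = 33534.95 × 17% = 5700.94
VAT base = CIF + duty = 33534.95 + 5700.94 = 39235.89
Import VAT = 39235.89 × 21% = 8239.54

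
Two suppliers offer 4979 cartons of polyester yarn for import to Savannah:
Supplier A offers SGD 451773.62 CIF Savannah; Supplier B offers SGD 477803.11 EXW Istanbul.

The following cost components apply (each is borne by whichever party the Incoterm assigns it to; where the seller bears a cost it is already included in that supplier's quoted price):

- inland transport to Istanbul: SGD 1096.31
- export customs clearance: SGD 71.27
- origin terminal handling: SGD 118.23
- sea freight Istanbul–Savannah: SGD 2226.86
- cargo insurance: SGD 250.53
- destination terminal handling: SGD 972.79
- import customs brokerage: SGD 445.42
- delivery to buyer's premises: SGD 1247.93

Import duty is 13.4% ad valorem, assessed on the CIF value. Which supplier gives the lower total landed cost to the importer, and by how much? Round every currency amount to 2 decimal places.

Supplier A (CIF):
The CIF price already equals the CIF value: 451773.62
Import duty = 451773.62 × 13.4% = 60537.67
Buyer bears (A): 972.79 + 445.42 + 1247.93 = 2666.14
Landed cost (A) = invoice 451773.62 + 2666.14 + duty 60537.67 = 514977.43
Supplier B (EXW):
CIF value = EXW price + inland to port + export clearance + origin terminal + freight + insurance = 477803.11 + 1096.31 + 71.27 + 118.23 + 2226.86 + 250.53 = 481566.31
Import duty = 481566.31 × 13.4% = 64529.89
Buyer bears (B): 1096.31 + 71.27 + 118.23 + 2226.86 + 250.53 + 972.79 + 445.42 + 1247.93 = 6429.34
Landed cost (B) = invoice 477803.11 + 6429.34 + duty 64529.89 = 548762.34
Difference = |514977.43 − 548762.34| = 33784.91

Supplier A is cheaper by SGD 33784.91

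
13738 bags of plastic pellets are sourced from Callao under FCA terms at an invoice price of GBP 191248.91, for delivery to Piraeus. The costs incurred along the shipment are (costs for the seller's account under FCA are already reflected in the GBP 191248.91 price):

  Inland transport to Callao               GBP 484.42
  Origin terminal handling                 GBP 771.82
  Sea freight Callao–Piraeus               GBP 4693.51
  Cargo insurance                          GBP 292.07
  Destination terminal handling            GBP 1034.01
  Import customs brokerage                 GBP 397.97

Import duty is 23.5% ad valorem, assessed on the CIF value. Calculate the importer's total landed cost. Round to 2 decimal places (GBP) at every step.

Total landed cost: GBP 244734.77

FCA: the seller delivers export-cleared goods to the carrier; the buyer bears costs from that point.
Already in the invoice (seller's account under FCA): inland to port — exclude.
CIF value = FCA price + origin terminal + freight + insurance = 191248.91 + 771.82 + 4693.51 + 292.07 = 197006.31
Import duty = 197006.31 × 23.5% = 46296.48
Buyer bears: origin terminal 771.82 + freight 4693.51 + insurance 292.07 + destination terminal 1034.01 + brokerage 397.97 + duty 46296.48 = 53485.86
Landed cost = invoice 191248.91 + 53485.86 = 244734.77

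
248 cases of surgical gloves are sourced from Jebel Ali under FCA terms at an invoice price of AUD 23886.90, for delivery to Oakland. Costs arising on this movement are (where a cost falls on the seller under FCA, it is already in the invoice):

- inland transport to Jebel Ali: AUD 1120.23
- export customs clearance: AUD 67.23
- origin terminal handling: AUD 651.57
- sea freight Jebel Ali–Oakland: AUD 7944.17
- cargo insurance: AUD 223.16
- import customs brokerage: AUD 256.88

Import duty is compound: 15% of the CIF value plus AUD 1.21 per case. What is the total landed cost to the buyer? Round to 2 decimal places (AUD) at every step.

Total landed cost: AUD 38168.63

FCA: the seller delivers export-cleared goods to the carrier; the buyer bears costs from that point.
Already in the invoice (seller's account under FCA): inland to port, export clearance — exclude.
CIF value = FCA price + origin terminal + freight + insurance = 23886.90 + 651.57 + 7944.17 + 223.16 = 32705.80
Ad valorem component: 32705.80 × 15% = 4905.87
Specific component: 248 × 1.21 = 300.08
Import duty = 4905.87 + 300.08 = 5205.95
Buyer bears: origin terminal 651.57 + freight 7944.17 + insurance 223.16 + brokerage 256.88 + duty 5205.95 = 14281.73
Landed cost = invoice 23886.90 + 14281.73 = 38168.63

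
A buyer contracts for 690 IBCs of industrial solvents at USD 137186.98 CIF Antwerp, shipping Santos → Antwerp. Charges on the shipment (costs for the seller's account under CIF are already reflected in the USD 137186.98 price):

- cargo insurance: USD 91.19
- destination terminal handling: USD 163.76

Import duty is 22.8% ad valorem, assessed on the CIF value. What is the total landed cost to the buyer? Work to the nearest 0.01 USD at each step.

CIF: the seller pays costs through ocean freight and marine insurance to the destination port.
Already in the invoice (seller's account under CIF): insurance — exclude.
The CIF price already equals the CIF value: 137186.98
Import duty = 137186.98 × 22.8% = 31278.63
Buyer bears: destination terminal 163.76 + duty 31278.63 = 31442.39
Landed cost = invoice 137186.98 + 31442.39 = 168629.37

Total landed cost: USD 168629.37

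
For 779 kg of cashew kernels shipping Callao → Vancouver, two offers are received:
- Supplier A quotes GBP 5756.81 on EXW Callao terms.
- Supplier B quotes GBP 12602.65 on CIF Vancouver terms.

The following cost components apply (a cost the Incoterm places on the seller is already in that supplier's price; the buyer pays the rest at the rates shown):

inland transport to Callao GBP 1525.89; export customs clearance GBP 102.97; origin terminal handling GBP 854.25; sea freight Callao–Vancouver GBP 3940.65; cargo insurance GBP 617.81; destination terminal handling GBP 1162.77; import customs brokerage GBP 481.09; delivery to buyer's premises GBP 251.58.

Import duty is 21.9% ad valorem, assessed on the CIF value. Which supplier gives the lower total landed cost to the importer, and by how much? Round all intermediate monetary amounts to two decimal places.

Supplier B is cheaper by GBP 238.60

Supplier A (EXW):
CIF value = EXW price + inland to port + export clearance + origin terminal + freight + insurance = 5756.81 + 1525.89 + 102.97 + 854.25 + 3940.65 + 617.81 = 12798.38
Import duty = 12798.38 × 21.9% = 2802.85
Buyer bears (A): 1525.89 + 102.97 + 854.25 + 3940.65 + 617.81 + 1162.77 + 481.09 + 251.58 = 8937.01
Landed cost (A) = invoice 5756.81 + 8937.01 + duty 2802.85 = 17496.67
Supplier B (CIF):
The CIF price already equals the CIF value: 12602.65
Import duty = 12602.65 × 21.9% = 2759.98
Buyer bears (B): 1162.77 + 481.09 + 251.58 = 1895.44
Landed cost (B) = invoice 12602.65 + 1895.44 + duty 2759.98 = 17258.07
Difference = |17496.67 − 17258.07| = 238.60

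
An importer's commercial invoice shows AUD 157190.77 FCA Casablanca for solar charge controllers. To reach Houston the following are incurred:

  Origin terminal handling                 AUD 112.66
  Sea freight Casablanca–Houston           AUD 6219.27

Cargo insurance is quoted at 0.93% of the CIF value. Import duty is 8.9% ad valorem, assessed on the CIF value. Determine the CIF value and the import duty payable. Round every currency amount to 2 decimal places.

CIF value: AUD 165057.74; import duty: AUD 14690.14

Let C be the CIF value. C = FCA price + pre-shipment costs + freight + 0.93% × C
C − 0.93% × C = 157190.77 + 112.66 + 6219.27
0.9907 × C = 163522.70
C = 163522.70 / 0.9907 = 165057.74
Insurance premium = 0.93% × 165057.74 = 1535.04
Import duty = 165057.74 × 8.9% = 14690.14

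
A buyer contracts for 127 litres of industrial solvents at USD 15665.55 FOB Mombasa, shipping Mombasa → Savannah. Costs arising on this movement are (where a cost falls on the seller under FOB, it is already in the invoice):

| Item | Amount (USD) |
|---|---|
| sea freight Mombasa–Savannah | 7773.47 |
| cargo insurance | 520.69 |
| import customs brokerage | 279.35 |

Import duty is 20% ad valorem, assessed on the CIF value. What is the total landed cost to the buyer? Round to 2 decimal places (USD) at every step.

FOB: the seller bears costs until goods are on board at the origin port; the buyer bears freight, insurance and all costs thereafter.
CIF value = FOB price + freight + insurance = 15665.55 + 7773.47 + 520.69 = 23959.71
Import duty = 23959.71 × 20% = 4791.94
Buyer bears: freight 7773.47 + insurance 520.69 + brokerage 279.35 + duty 4791.94 = 13365.45
Landed cost = invoice 15665.55 + 13365.45 = 29031.00

Total landed cost: USD 29031.00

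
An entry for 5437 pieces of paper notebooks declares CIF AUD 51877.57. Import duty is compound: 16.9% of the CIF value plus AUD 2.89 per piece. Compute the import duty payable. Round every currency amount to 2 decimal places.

Import duty: AUD 24480.24

Ad valorem component: 51877.57 × 16.9% = 8767.31
Specific component: 5437 × 2.89 = 15712.93
Import duty = 8767.31 + 15712.93 = 24480.24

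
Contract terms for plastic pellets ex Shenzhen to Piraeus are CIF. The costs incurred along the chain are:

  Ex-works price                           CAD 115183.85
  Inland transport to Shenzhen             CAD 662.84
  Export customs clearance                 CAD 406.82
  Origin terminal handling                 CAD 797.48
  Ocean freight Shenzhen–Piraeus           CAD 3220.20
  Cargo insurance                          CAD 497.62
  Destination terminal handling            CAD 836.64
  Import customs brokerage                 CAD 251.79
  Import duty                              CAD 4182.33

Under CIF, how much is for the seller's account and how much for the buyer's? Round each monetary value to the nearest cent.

Seller: CAD 120768.81; buyer: CAD 5270.76

CIF: the seller pays costs through ocean freight and marine insurance to the destination port.
Seller's account: goods 115183.85 + inland to port 662.84 + export clearance 406.82 + origin terminal 797.48 + freight 3220.20 + insurance 497.62 = 120768.81
Buyer's account: destination terminal 836.64 + brokerage 251.79 + duty 4182.33 = 5270.76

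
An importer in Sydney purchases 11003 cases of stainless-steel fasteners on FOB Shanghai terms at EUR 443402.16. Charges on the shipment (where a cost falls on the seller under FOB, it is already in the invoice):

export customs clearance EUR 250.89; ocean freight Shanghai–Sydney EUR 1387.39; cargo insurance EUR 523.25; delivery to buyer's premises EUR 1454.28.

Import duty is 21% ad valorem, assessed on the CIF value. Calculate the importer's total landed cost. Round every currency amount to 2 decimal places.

Total landed cost: EUR 540282.77

FOB: the seller bears costs until goods are on board at the origin port; the buyer bears freight, insurance and all costs thereafter.
Already in the invoice (seller's account under FOB): export clearance — exclude.
CIF value = FOB price + freight + insurance = 443402.16 + 1387.39 + 523.25 = 445312.80
Import duty = 445312.80 × 21% = 93515.69
Buyer bears: freight 1387.39 + insurance 523.25 + delivery 1454.28 + duty 93515.69 = 96880.61
Landed cost = invoice 443402.16 + 96880.61 = 540282.77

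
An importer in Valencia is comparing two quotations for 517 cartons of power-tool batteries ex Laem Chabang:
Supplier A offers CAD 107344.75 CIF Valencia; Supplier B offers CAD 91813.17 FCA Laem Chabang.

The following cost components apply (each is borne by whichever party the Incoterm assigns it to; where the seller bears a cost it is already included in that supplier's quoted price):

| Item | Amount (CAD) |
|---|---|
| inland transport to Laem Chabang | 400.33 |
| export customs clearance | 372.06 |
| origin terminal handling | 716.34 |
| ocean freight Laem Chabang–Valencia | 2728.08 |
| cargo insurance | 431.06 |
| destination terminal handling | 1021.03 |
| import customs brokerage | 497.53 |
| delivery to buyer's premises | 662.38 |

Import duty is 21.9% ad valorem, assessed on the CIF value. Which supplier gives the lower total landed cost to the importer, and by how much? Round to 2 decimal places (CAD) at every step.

Supplier A (CIF):
The CIF price already equals the CIF value: 107344.75
Import duty = 107344.75 × 21.9% = 23508.50
Buyer bears (A): 1021.03 + 497.53 + 662.38 = 2180.94
Landed cost (A) = invoice 107344.75 + 2180.94 + duty 23508.50 = 133034.19
Supplier B (FCA):
CIF value = FCA price + origin terminal + freight + insurance = 91813.17 + 716.34 + 2728.08 + 431.06 = 95688.65
Import duty = 95688.65 × 21.9% = 20955.81
Buyer bears (B): 716.34 + 2728.08 + 431.06 + 1021.03 + 497.53 + 662.38 = 6056.42
Landed cost (B) = invoice 91813.17 + 6056.42 + duty 20955.81 = 118825.40
Difference = |133034.19 − 118825.40| = 14208.79

Supplier B is cheaper by CAD 14208.79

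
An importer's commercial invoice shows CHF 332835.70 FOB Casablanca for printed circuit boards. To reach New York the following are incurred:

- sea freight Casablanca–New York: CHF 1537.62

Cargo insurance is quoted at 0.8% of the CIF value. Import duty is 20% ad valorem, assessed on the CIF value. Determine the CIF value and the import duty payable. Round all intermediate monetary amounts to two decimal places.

Let C be the CIF value. C = FOB price + freight + 0.8% × C
C − 0.8% × C = 332835.70 + 1537.62
0.992 × C = 334373.32
C = 334373.32 / 0.992 = 337069.88
Insurance premium = 0.8% × 337069.88 = 2696.56
Import duty = 337069.88 × 20% = 67413.98

CIF value: CHF 337069.88; import duty: CHF 67413.98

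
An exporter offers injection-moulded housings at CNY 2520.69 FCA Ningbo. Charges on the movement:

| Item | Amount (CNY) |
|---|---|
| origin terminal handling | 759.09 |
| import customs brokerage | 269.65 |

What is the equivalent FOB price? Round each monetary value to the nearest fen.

Not relevant to the conversion: brokerage — on the buyer under both terms; not part of either seller's price.
From FCA to FOB, the seller additionally bears: origin terminal.
FOB price = 2520.69 + 759.09 = 3279.78

FOB price: CNY 3279.78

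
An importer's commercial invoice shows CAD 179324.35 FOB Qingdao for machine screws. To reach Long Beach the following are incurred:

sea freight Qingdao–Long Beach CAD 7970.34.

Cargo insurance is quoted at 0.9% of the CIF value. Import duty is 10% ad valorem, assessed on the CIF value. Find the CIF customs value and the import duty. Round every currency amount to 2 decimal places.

Let C be the CIF value. C = FOB price + freight + 0.9% × C
C − 0.9% × C = 179324.35 + 7970.34
0.991 × C = 187294.69
C = 187294.69 / 0.991 = 188995.65
Insurance premium = 0.9% × 188995.65 = 1700.96
Import duty = 188995.65 × 10% = 18899.57

CIF value: CAD 188995.65; import duty: CAD 18899.57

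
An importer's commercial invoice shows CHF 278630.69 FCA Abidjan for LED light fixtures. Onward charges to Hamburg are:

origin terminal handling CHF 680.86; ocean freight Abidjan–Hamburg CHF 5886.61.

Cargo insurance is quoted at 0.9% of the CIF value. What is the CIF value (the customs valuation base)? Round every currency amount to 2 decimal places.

Let C be the CIF value. C = FCA price + pre-shipment costs + freight + 0.9% × C
C − 0.9% × C = 278630.69 + 680.86 + 5886.61
0.991 × C = 285198.16
C = 285198.16 / 0.991 = 287788.25
Insurance premium = 0.9% × 287788.25 = 2590.09

CIF value: CHF 287788.25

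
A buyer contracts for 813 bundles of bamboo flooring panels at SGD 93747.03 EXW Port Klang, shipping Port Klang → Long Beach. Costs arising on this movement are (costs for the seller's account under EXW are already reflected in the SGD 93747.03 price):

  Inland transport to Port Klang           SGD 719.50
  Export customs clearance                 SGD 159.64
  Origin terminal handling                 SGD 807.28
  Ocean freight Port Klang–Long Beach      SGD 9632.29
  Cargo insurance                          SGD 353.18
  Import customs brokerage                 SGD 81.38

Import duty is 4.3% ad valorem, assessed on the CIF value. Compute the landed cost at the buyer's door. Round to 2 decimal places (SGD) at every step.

Total landed cost: SGD 110033.31

EXW: the seller makes goods available at their premises; the buyer bears all onward costs.
CIF value = EXW price + inland to port + export clearance + origin terminal + freight + insurance = 93747.03 + 719.50 + 159.64 + 807.28 + 9632.29 + 353.18 = 105418.92
Import duty = 105418.92 × 4.3% = 4533.01
Buyer bears: inland to port 719.50 + export clearance 159.64 + origin terminal 807.28 + freight 9632.29 + insurance 353.18 + brokerage 81.38 + duty 4533.01 = 16286.28
Landed cost = invoice 93747.03 + 16286.28 = 110033.31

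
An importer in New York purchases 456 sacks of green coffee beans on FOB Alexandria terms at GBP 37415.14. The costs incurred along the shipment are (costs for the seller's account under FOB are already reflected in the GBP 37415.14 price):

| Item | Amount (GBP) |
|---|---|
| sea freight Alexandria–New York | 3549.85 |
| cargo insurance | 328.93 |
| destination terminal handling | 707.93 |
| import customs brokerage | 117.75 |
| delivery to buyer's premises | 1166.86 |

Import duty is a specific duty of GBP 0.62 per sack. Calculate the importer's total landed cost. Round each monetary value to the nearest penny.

Total landed cost: GBP 43569.18

FOB: the seller bears costs until goods are on board at the origin port; the buyer bears freight, insurance and all costs thereafter.
CIF value = FOB price + freight + insurance = 37415.14 + 3549.85 + 328.93 = 41293.92
Import duty = 456 × 0.62 = 282.72
Buyer bears: freight 3549.85 + insurance 328.93 + destination terminal 707.93 + brokerage 117.75 + delivery 1166.86 + duty 282.72 = 6154.04
Landed cost = invoice 37415.14 + 6154.04 = 43569.18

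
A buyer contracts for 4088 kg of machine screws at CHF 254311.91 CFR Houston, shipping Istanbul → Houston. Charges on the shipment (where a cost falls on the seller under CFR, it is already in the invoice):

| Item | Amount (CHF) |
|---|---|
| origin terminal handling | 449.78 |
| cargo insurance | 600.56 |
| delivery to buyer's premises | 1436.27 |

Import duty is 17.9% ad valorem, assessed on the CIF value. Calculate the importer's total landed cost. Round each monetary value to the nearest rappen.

CFR: the seller pays costs through ocean freight to the destination port, but not insurance.
Already in the invoice (seller's account under CFR): origin terminal — exclude.
CIF value = CFR price + insurance = 254311.91 + 600.56 = 254912.47
Import duty = 254912.47 × 17.9% = 45629.33
Buyer bears: insurance 600.56 + delivery 1436.27 + duty 45629.33 = 47666.16
Landed cost = invoice 254311.91 + 47666.16 = 301978.07

Total landed cost: CHF 301978.07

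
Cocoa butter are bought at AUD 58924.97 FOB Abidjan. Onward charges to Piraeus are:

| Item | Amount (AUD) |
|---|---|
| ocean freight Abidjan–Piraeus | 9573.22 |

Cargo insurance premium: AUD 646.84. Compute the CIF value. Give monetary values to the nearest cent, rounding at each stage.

CIF value: AUD 69145.03

CIF = FOB price + freight + insurance
CIF = 58924.97 + 9573.22 + 646.84 = 69145.03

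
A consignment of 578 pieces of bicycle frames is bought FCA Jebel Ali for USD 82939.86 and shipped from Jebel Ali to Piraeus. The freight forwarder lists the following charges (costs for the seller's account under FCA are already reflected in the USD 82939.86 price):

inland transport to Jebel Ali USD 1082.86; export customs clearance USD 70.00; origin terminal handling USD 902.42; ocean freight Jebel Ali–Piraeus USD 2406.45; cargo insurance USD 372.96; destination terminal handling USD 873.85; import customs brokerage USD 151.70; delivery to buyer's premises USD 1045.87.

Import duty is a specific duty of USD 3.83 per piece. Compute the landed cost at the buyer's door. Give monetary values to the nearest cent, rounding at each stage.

Total landed cost: USD 90906.85

FCA: the seller delivers export-cleared goods to the carrier; the buyer bears costs from that point.
Already in the invoice (seller's account under FCA): inland to port, export clearance — exclude.
CIF value = FCA price + origin terminal + freight + insurance = 82939.86 + 902.42 + 2406.45 + 372.96 = 86621.69
Import duty = 578 × 3.83 = 2213.74
Buyer bears: origin terminal 902.42 + freight 2406.45 + insurance 372.96 + destination terminal 873.85 + brokerage 151.70 + delivery 1045.87 + duty 2213.74 = 7966.99
Landed cost = invoice 82939.86 + 7966.99 = 90906.85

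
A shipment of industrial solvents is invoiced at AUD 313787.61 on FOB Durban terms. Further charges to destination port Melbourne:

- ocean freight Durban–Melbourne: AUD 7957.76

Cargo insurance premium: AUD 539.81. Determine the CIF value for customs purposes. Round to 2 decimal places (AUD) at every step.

CIF = FOB price + freight + insurance
CIF = 313787.61 + 7957.76 + 539.81 = 322285.18

CIF value: AUD 322285.18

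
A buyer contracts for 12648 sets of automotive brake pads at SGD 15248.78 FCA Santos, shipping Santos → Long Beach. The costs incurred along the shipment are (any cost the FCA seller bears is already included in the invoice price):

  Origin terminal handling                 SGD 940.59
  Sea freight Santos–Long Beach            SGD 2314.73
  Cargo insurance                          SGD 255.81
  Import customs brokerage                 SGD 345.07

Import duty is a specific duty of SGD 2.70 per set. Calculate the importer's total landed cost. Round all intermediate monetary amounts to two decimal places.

FCA: the seller delivers export-cleared goods to the carrier; the buyer bears costs from that point.
CIF value = FCA price + origin terminal + freight + insurance = 15248.78 + 940.59 + 2314.73 + 255.81 = 18759.91
Import duty = 12648 × 2.70 = 34149.60
Buyer bears: origin terminal 940.59 + freight 2314.73 + insurance 255.81 + brokerage 345.07 + duty 34149.60 = 38005.80
Landed cost = invoice 15248.78 + 38005.80 = 53254.58

Total landed cost: SGD 53254.58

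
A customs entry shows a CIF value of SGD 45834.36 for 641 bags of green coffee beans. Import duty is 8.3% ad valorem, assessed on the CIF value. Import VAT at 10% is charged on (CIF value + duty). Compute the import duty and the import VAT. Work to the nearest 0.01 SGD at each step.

Import duty: SGD 3804.25; import VAT: SGD 4963.86

Import duty = 45834.36 × 8.3% = 3804.25
VAT base = CIF + duty = 45834.36 + 3804.25 = 49638.61
Import VAT = 49638.61 × 10% = 4963.86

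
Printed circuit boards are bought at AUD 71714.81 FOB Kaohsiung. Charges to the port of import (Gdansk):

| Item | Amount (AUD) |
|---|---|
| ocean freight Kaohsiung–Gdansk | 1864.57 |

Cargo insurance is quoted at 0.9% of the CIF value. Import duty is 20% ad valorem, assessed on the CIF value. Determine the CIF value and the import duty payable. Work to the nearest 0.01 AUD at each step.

CIF value: AUD 74247.61; import duty: AUD 14849.52

Let C be the CIF value. C = FOB price + freight + 0.9% × C
C − 0.9% × C = 71714.81 + 1864.57
0.991 × C = 73579.38
C = 73579.38 / 0.991 = 74247.61
Insurance premium = 0.9% × 74247.61 = 668.23
Import duty = 74247.61 × 20% = 14849.52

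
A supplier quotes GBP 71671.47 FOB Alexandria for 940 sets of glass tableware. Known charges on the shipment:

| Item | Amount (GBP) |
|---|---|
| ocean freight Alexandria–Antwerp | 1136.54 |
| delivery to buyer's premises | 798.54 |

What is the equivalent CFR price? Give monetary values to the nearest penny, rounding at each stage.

CFR price: GBP 72808.01

Not relevant to the conversion: delivery — on the buyer under both terms; not part of either seller's price.
From FOB to CFR, the seller additionally bears: freight.
CFR price = 71671.47 + 1136.54 = 72808.01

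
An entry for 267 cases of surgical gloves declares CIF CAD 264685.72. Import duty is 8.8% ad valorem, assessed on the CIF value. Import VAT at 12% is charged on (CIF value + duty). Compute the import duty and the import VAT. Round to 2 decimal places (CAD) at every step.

Import duty = 264685.72 × 8.8% = 23292.34
VAT base = CIF + duty = 264685.72 + 23292.34 = 287978.06
Import VAT = 287978.06 × 12% = 34557.37

Import duty: CAD 23292.34; import VAT: CAD 34557.37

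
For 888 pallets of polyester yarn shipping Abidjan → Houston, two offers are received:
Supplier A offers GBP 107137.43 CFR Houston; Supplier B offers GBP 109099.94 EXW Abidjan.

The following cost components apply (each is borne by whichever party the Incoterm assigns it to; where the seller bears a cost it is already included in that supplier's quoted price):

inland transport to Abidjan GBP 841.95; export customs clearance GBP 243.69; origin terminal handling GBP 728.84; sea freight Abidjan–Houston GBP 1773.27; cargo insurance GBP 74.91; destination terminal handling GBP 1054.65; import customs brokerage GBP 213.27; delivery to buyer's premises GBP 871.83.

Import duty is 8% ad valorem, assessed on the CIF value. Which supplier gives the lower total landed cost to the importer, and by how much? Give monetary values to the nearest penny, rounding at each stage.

Supplier A is cheaper by GBP 5994.28

Supplier A (CFR):
CIF value = CFR price + insurance = 107137.43 + 74.91 = 107212.34
Import duty = 107212.34 × 8% = 8576.99
Buyer bears (A): 74.91 + 1054.65 + 213.27 + 871.83 = 2214.66
Landed cost (A) = invoice 107137.43 + 2214.66 + duty 8576.99 = 117929.08
Supplier B (EXW):
CIF value = EXW price + inland to port + export clearance + origin terminal + freight + insurance = 109099.94 + 841.95 + 243.69 + 728.84 + 1773.27 + 74.91 = 112762.60
Import duty = 112762.60 × 8% = 9021.01
Buyer bears (B): 841.95 + 243.69 + 728.84 + 1773.27 + 74.91 + 1054.65 + 213.27 + 871.83 = 5802.41
Landed cost (B) = invoice 109099.94 + 5802.41 + duty 9021.01 = 123923.36
Difference = |117929.08 − 123923.36| = 5994.28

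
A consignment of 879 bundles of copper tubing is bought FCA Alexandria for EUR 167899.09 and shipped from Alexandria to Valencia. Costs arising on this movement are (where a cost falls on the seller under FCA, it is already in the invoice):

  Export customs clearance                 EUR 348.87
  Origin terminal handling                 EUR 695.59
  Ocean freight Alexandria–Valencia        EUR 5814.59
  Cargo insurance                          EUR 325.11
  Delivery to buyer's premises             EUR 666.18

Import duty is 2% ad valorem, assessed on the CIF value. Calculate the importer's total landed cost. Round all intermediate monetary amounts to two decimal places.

FCA: the seller delivers export-cleared goods to the carrier; the buyer bears costs from that point.
Already in the invoice (seller's account under FCA): export clearance — exclude.
CIF value = FCA price + origin terminal + freight + insurance = 167899.09 + 695.59 + 5814.59 + 325.11 = 174734.38
Import duty = 174734.38 × 2% = 3494.69
Buyer bears: origin terminal 695.59 + freight 5814.59 + insurance 325.11 + delivery 666.18 + duty 3494.69 = 10996.16
Landed cost = invoice 167899.09 + 10996.16 = 178895.25

Total landed cost: EUR 178895.25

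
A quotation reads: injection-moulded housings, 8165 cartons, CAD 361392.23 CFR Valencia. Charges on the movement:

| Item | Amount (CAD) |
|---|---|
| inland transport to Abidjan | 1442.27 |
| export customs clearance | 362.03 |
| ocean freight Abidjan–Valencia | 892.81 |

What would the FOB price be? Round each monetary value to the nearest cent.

Not relevant to the conversion: export clearance, inland to port — on the seller under both CFR and FOB; already in the CFR price and stays in the FOB price.
From CFR to FOB, the seller no longer bears: freight.
FOB price = 361392.23 − 892.81 = 360499.42

FOB price: CAD 360499.42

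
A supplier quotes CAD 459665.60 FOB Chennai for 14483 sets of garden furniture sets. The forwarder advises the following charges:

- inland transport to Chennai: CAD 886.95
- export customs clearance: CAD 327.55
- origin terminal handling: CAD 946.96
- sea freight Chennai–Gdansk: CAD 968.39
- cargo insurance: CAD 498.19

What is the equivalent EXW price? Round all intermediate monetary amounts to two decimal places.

Not relevant to the conversion: insurance, freight — on the buyer under both terms; not part of either seller's price.
From FOB to EXW, the seller no longer bears: inland to port, export clearance, origin terminal.
EXW price = 459665.60 − 886.95 − 327.55 − 946.96 = 457504.14

EXW price: CAD 457504.14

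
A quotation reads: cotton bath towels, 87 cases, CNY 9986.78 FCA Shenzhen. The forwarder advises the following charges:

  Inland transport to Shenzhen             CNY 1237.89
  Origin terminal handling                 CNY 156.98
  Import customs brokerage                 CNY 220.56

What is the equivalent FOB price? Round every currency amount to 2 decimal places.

Not relevant to the conversion: inland to port — on the seller under both FCA and FOB; already in the FCA price and stays in the FOB price. brokerage — on the buyer under both terms; not part of either seller's price.
From FCA to FOB, the seller additionally bears: origin terminal.
FOB price = 9986.78 + 156.98 = 10143.76

FOB price: CNY 10143.76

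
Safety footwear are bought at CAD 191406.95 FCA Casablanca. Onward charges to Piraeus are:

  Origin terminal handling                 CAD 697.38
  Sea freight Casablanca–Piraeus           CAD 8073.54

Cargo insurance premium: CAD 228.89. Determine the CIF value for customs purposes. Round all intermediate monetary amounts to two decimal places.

CIF value: CAD 200406.76

CIF = FCA price + pre-shipment costs + freight + insurance
CIF = 191406.95 + 697.38 + 8073.54 + 228.89 = 200406.76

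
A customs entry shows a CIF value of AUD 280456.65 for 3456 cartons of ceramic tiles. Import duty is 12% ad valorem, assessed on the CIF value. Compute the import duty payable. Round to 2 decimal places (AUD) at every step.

Import duty = 280456.65 × 12% = 33654.80

Import duty: AUD 33654.80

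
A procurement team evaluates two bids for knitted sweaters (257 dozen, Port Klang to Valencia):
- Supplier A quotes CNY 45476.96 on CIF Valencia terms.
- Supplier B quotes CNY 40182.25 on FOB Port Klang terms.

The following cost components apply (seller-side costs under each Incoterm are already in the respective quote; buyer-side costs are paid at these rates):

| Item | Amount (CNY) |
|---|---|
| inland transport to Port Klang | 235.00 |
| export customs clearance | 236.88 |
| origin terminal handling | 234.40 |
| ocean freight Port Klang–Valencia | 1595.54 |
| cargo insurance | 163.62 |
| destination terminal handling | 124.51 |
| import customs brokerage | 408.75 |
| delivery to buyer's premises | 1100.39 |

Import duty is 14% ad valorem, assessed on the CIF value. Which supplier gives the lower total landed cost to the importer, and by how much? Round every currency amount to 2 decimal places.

Supplier B is cheaper by CNY 4030.52

Supplier A (CIF):
The CIF price already equals the CIF value: 45476.96
Import duty = 45476.96 × 14% = 6366.77
Buyer bears (A): 124.51 + 408.75 + 1100.39 = 1633.65
Landed cost (A) = invoice 45476.96 + 1633.65 + duty 6366.77 = 53477.38
Supplier B (FOB):
CIF value = FOB price + freight + insurance = 40182.25 + 1595.54 + 163.62 = 41941.41
Import duty = 41941.41 × 14% = 5871.80
Buyer bears (B): 1595.54 + 163.62 + 124.51 + 408.75 + 1100.39 = 3392.81
Landed cost (B) = invoice 40182.25 + 3392.81 + duty 5871.80 = 49446.86
Difference = |53477.38 − 49446.86| = 4030.52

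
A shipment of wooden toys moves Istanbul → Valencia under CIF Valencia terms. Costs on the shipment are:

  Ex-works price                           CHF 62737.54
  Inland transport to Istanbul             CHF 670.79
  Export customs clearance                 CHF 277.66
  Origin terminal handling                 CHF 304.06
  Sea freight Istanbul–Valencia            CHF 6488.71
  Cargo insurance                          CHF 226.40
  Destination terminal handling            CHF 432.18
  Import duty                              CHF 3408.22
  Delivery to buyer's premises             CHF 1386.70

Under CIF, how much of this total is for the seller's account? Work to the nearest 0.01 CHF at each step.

CIF: the seller pays costs through ocean freight and marine insurance to the destination port.
Seller's account: goods 62737.54 + inland to port 670.79 + export clearance 277.66 + origin terminal 304.06 + freight 6488.71 + insurance 226.40 = 70705.16
Buyer's account: destination terminal 432.18 + duty 3408.22 + delivery 1386.70 = 5227.10

Seller's account: CHF 70705.16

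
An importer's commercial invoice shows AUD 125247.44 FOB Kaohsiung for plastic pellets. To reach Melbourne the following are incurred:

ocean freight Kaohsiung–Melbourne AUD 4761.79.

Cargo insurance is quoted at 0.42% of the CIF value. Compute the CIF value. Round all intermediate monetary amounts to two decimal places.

Let C be the CIF value. C = FOB price + freight + 0.42% × C
C − 0.42% × C = 125247.44 + 4761.79
0.9958 × C = 130009.23
C = 130009.23 / 0.9958 = 130557.57
Insurance premium = 0.42% × 130557.57 = 548.34

CIF value: AUD 130557.57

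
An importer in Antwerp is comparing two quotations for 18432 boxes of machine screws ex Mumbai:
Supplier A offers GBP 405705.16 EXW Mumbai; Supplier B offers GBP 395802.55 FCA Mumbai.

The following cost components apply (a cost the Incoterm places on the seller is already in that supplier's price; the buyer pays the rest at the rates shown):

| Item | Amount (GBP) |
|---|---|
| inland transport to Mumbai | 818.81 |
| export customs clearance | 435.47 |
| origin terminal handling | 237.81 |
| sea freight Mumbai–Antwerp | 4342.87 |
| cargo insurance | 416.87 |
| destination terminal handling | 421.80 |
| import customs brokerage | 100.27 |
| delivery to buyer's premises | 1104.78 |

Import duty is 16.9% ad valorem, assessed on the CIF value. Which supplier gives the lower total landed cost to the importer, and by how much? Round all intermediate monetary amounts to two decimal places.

Supplier B is cheaper by GBP 13042.40

Supplier A (EXW):
CIF value = EXW price + inland to port + export clearance + origin terminal + freight + insurance = 405705.16 + 818.81 + 435.47 + 237.81 + 4342.87 + 416.87 = 411956.99
Import duty = 411956.99 × 16.9% = 69620.73
Buyer bears (A): 818.81 + 435.47 + 237.81 + 4342.87 + 416.87 + 421.80 + 100.27 + 1104.78 = 7878.68
Landed cost (A) = invoice 405705.16 + 7878.68 + duty 69620.73 = 483204.57
Supplier B (FCA):
CIF value = FCA price + origin terminal + freight + insurance = 395802.55 + 237.81 + 4342.87 + 416.87 = 400800.10
Import duty = 400800.10 × 16.9% = 67735.22
Buyer bears (B): 237.81 + 4342.87 + 416.87 + 421.80 + 100.27 + 1104.78 = 6624.40
Landed cost (B) = invoice 395802.55 + 6624.40 + duty 67735.22 = 470162.17
Difference = |483204.57 − 470162.17| = 13042.40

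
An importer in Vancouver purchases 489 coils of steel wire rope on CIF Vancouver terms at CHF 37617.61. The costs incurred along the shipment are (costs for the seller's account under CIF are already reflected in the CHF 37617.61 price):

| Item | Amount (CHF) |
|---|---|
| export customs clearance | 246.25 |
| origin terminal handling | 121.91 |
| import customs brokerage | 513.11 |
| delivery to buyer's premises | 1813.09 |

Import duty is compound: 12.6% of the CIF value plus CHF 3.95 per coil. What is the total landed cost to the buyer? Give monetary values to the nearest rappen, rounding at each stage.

CIF: the seller pays costs through ocean freight and marine insurance to the destination port.
Already in the invoice (seller's account under CIF): export clearance, origin terminal — exclude.
The CIF price already equals the CIF value: 37617.61
Ad valorem component: 37617.61 × 12.6% = 4739.82
Specific component: 489 × 3.95 = 1931.55
Import duty = 4739.82 + 1931.55 = 6671.37
Buyer bears: brokerage 513.11 + delivery 1813.09 + duty 6671.37 = 8997.57
Landed cost = invoice 37617.61 + 8997.57 = 46615.18

Total landed cost: CHF 46615.18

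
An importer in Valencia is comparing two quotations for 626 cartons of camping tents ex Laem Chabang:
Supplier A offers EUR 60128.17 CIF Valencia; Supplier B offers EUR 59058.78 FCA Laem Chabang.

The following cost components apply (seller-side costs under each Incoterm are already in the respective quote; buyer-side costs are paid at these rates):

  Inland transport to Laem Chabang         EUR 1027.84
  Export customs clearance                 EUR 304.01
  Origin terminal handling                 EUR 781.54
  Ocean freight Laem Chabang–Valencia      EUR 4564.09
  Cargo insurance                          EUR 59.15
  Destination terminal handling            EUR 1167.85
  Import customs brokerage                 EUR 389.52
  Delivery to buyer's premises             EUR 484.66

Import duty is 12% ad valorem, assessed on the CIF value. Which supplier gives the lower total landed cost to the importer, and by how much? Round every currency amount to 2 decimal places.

Supplier A is cheaper by EUR 4855.64

Supplier A (CIF):
The CIF price already equals the CIF value: 60128.17
Import duty = 60128.17 × 12% = 7215.38
Buyer bears (A): 1167.85 + 389.52 + 484.66 = 2042.03
Landed cost (A) = invoice 60128.17 + 2042.03 + duty 7215.38 = 69385.58
Supplier B (FCA):
CIF value = FCA price + origin terminal + freight + insurance = 59058.78 + 781.54 + 4564.09 + 59.15 = 64463.56
Import duty = 64463.56 × 12% = 7735.63
Buyer bears (B): 781.54 + 4564.09 + 59.15 + 1167.85 + 389.52 + 484.66 = 7446.81
Landed cost (B) = invoice 59058.78 + 7446.81 + duty 7735.63 = 74241.22
Difference = |69385.58 − 74241.22| = 4855.64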